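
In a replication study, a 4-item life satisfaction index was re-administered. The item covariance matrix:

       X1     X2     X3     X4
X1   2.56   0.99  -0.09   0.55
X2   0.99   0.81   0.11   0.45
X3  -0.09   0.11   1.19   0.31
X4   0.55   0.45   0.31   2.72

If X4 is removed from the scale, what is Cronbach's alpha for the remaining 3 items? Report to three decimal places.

α = 0.460

Remaining items: X1, X2, X3 (k = 3).
ΣVar(i) = 2.56 + 0.81 + 1.19 = 4.56
σ²_T = 4.56 + 2 × 1.01 = 6.58
α (item deleted) = (3/2)·(1 − 4.56/6.58) = 0.460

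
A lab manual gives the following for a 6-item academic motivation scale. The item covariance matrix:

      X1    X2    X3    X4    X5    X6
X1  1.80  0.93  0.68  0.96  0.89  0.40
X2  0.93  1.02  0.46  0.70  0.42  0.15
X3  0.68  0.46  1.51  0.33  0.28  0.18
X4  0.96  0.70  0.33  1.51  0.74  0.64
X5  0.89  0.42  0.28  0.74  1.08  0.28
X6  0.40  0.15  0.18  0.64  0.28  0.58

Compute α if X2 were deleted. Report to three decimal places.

α = 0.780

Remaining items: X1, X3, X4, X5, X6 (k = 5).
Σσᵢ² = 1.80 + 1.51 + 1.51 + 1.08 + 0.58 = 6.48
total variance = 6.48 + 2 × 5.38 = 17.24
α (item deleted) = (5/4)·(1 − 6.48/17.24) = 0.780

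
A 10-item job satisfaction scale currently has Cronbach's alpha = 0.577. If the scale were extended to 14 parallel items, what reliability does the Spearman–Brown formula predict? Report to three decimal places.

Length factor m = 14/10 = 1.4000
α' = m·α / (1 + (m−1)·α)
   = 14/10 × 0.577 / (1 + (14/10 − 1) × 0.577)
   = 0.8078 / 1.2308 = 0.656

predicted reliability = 0.656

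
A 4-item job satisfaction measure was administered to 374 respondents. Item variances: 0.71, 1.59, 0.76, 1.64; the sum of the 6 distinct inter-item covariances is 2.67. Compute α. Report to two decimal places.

α = 0.71

ΣVar(i) = 0.71 + 1.59 + 0.76 + 1.64 = 4.70
Sum of distinct covariances = 2.67
Var(T) = ΣVar(i) + 2·Σcov = 4.70 + 2 × 2.67 = 10.04
α = (4/3)·(1 − 4.70/10.04) = 0.71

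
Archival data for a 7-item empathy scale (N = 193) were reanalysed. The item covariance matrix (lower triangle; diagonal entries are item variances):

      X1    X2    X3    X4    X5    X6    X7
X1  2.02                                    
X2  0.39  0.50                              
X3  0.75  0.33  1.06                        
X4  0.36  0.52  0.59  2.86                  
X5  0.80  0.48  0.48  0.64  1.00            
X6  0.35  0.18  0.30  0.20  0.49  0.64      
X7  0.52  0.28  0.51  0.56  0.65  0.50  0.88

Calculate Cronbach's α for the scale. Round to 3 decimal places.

Cronbach's α = 0.803

ΣVar(i) = 2.02 + 0.50 + 1.06 + 2.86 + 1.00 + 0.64 + 0.88 = 8.96
Sum of off-diagonal covariances = 9.88
σ²_T = 8.96 + 2 × 9.88 = 28.72
α = (k/(k−1))·(1 − ΣVar(i)/σ²_T) = (7/6)·(1 − 8.96/28.72) = 0.803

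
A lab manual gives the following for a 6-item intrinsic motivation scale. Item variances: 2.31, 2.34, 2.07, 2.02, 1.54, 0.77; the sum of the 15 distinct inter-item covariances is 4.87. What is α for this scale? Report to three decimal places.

α = 0.562

Σσᵢ² = 2.31 + 2.34 + 2.07 + 2.02 + 1.54 + 0.77 = 11.05
Sum of distinct covariances = 4.87
σ²_T = Σσᵢ² + 2·Σcov = 11.05 + 2 × 4.87 = 20.79
α = (6/5)·(1 − 11.05/20.79) = 0.562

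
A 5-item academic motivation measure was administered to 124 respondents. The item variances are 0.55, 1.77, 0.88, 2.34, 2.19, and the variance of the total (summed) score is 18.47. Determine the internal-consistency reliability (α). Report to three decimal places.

ΣVar(i) = 0.55 + 1.77 + 0.88 + 2.34 + 2.19 = 7.73
α = (k/(k−1))·(1 − ΣVar(i)/total variance) = (5/4)·(1 − 7.73/18.47) = 0.727

α = 0.727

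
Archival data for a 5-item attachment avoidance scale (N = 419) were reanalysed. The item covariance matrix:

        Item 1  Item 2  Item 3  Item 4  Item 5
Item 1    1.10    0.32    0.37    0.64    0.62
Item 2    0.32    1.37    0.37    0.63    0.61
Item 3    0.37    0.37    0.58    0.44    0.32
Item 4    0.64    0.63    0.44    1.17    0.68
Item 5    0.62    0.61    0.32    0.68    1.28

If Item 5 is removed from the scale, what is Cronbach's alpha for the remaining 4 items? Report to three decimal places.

Remaining items: Item 1, Item 2, Item 3, Item 4 (k = 4).
Σσ²ᵢ = 1.10 + 1.37 + 0.58 + 1.17 = 4.22
total variance = 4.22 + 2 × 2.77 = 9.76
α (item deleted) = (4/3)·(1 − 4.22/9.76) = 0.757

α = 0.757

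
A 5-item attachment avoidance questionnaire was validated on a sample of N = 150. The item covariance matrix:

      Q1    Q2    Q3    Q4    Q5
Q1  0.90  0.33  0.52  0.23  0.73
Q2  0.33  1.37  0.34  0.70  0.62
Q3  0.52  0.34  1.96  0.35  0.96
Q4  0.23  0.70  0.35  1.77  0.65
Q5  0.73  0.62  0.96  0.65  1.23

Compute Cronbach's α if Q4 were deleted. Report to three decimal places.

α = 0.749

Remaining items: Q1, Q2, Q3, Q5 (k = 4).
sum of item variances = 0.90 + 1.37 + 1.96 + 1.23 = 5.46
σ²_T = 5.46 + 2 × 3.50 = 12.46
α (item deleted) = (4/3)·(1 − 5.46/12.46) = 0.749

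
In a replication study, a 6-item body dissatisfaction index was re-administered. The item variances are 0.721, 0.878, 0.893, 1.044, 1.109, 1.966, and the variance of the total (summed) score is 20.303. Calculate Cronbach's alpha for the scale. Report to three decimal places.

α = 0.809

ΣVar(i) = 0.721 + 0.878 + 0.893 + 1.044 + 1.109 + 1.966 = 6.611
α = (k/(k−1))·(1 − ΣVar(i)/σ²_total) = (6/5)·(1 − 6.611/20.303) = 0.809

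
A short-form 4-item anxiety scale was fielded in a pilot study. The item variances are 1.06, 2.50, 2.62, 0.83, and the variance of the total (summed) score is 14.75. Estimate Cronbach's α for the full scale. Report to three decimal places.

Σσᵢ² = 1.06 + 2.50 + 2.62 + 0.83 = 7.01
α = (k/(k−1))·(1 − Σσᵢ²/σ²_T) = (4/3)·(1 − 7.01/14.75) = 0.700

α = 0.700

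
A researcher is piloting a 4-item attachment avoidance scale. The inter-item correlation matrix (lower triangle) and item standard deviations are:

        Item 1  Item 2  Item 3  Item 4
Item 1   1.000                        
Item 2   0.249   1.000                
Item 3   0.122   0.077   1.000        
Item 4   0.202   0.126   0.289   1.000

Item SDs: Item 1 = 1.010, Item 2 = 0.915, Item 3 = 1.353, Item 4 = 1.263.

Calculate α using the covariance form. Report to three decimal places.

Σσ²ᵢ = 1.010² + 0.915² + 1.353² + 1.263² = 5.2831
Covariances σ_ij = r_ij · s_i · s_j:
  σ(Item 1,Item 2) = 0.249 × 1.010 × 0.915 = 0.2301
  σ(Item 1,Item 3) = 0.122 × 1.010 × 1.353 = 0.1667
  σ(Item 1,Item 4) = 0.202 × 1.010 × 1.263 = 0.2577
  σ(Item 2,Item 3) = 0.077 × 0.915 × 1.353 = 0.0953
  σ(Item 2,Item 4) = 0.126 × 0.915 × 1.263 = 0.1456
  σ(Item 3,Item 4) = 0.289 × 1.353 × 1.263 = 0.4939
σ²_T = Σσ²ᵢ + 2·Σσ_ij = 5.2831 + 2 × 1.3893 = 8.0617
α = (4/3)·(1 − 5.2831/8.0617) = 0.460

α = 0.460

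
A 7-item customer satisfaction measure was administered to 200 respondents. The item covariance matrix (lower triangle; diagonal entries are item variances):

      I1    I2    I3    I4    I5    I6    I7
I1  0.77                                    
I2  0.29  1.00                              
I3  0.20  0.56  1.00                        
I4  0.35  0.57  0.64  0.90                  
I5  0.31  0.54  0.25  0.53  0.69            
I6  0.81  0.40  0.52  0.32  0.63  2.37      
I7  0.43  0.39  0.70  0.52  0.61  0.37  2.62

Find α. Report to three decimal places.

Σσᵢ² = 0.77 + 1.00 + 1.00 + 0.90 + 0.69 + 2.37 + 2.62 = 9.35
Sum of the distinct covariances = 9.94
σ²_T = 9.35 + 2 × 9.94 = 29.23
α = (k/(k−1))·(1 − Σσᵢ²/σ²_T) = (7/6)·(1 − 9.35/29.23) = 0.793

α = 0.793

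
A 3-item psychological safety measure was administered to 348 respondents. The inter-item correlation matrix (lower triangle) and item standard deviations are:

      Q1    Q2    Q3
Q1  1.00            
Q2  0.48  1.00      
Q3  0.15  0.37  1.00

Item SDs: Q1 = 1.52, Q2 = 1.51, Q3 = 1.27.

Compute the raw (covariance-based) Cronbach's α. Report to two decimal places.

Σσ²ᵢ = 1.52² + 1.51² + 1.27² = 6.2034
Covariances σ_ij = r_ij · s_i · s_j:
  σ(Q1,Q2) = 0.48 × 1.52 × 1.51 = 1.1017
  σ(Q1,Q3) = 0.15 × 1.52 × 1.27 = 0.2896
  σ(Q2,Q3) = 0.37 × 1.51 × 1.27 = 0.7095
σ²_T = Σσ²ᵢ + 2·Σσ_ij = 6.2034 + 2 × 2.1008 = 10.4050
α = (3/2)·(1 − 6.2034/10.4050) = 0.61

Cronbach's α = 0.61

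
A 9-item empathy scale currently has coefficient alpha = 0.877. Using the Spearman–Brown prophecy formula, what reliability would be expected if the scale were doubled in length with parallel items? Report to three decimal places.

Length factor m = 2
α' = m·α / (1 + (m−1)·α)
   = 2 × 0.877 / (1 + (2 − 1) × 0.877)
   = 1.7540 / 1.8770 = 0.934

predicted reliability = 0.934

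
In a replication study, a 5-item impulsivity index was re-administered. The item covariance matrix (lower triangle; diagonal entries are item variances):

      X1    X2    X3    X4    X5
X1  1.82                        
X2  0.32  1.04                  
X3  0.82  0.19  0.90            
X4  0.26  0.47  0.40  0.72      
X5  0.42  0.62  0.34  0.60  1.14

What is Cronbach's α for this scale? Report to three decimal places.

Σσ²ᵢ = 1.82 + 1.04 + 0.90 + 0.72 + 1.14 = 5.62
Sum of off-diagonal covariances = 4.44
σ²_total = 5.62 + 2 × 4.44 = 14.50
α = (k/(k−1))·(1 − Σσ²ᵢ/σ²_total) = (5/4)·(1 − 5.62/14.50) = 0.766

Cronbach's α = 0.766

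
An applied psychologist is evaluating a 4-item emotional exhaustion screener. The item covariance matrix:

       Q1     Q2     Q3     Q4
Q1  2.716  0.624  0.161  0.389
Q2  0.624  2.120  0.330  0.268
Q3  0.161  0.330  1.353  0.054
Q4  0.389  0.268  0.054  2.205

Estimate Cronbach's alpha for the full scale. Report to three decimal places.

α = 0.404

ΣVar(i) = 2.716 + 2.120 + 1.353 + 2.205 = 8.394
Σ_{i<j} σ_ij = 1.826
Var(T) = 8.394 + 2 × 1.826 = 12.046
α = (k/(k−1))·(1 − ΣVar(i)/Var(T)) = (4/3)·(1 − 8.394/12.046) = 0.404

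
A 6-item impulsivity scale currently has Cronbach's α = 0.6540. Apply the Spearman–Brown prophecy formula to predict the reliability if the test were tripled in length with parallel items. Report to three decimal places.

Length factor m = 3
α' = m·α / (1 + (m−1)·α)
   = 3 × 0.6540 / (1 + (3 − 1) × 0.6540)
   = 1.9620 / 2.3080 = 0.850

predicted reliability = 0.850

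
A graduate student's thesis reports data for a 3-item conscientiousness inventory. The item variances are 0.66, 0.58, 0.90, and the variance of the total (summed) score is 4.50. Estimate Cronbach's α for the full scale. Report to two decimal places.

α = 0.79

sum of item variances = 0.66 + 0.58 + 0.90 = 2.14
α = (k/(k−1))·(1 − sum of item variances/σ²_total) = (3/2)·(1 − 2.14/4.50) = 0.79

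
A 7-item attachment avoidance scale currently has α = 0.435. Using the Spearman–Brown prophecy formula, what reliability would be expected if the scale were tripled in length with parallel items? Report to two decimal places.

predicted reliability = 0.70

Length factor m = 3
α' = m·α / (1 + (m−1)·α)
   = 3 × 0.435 / (1 + (3 − 1) × 0.435)
   = 1.3050 / 1.8700 = 0.70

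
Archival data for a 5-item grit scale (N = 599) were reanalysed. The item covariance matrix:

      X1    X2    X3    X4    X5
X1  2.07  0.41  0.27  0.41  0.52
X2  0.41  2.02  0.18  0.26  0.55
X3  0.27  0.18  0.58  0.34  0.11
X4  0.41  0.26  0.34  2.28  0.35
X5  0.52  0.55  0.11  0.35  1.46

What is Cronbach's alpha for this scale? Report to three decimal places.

Cronbach's alpha = 0.559

sum of item variances = 2.07 + 2.02 + 0.58 + 2.28 + 1.46 = 8.41
Sum of off-diagonal covariances = 3.40
σ²_T = 8.41 + 2 × 3.40 = 15.21
α = (k/(k−1))·(1 − sum of item variances/σ²_T) = (5/4)·(1 − 8.41/15.21) = 0.559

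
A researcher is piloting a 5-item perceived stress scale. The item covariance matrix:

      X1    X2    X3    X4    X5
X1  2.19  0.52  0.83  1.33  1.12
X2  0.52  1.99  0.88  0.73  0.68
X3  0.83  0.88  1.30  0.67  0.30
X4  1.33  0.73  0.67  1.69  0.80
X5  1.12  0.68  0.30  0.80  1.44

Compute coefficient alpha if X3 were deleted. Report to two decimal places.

Remaining items: X1, X2, X4, X5 (k = 4).
Σσᵢ² = 2.19 + 1.99 + 1.69 + 1.44 = 7.31
Var(T) = 7.31 + 2 × 5.18 = 17.67
α (item deleted) = (4/3)·(1 − 7.31/17.67) = 0.78

coefficient alpha = 0.78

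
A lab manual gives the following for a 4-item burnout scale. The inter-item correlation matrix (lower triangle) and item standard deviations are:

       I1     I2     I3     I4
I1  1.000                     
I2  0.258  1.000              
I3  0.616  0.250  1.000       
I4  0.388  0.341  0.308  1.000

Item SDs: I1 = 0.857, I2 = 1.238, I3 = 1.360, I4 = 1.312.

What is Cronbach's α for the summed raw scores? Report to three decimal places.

Cronbach's α = 0.670

Σσ²ᵢ = 0.857² + 1.238² + 1.360² + 1.312² = 5.8380
Covariances σ_ij = r_ij · s_i · s_j:
  σ(I1,I2) = 0.258 × 0.857 × 1.238 = 0.2737
  σ(I1,I3) = 0.616 × 0.857 × 1.360 = 0.7180
  σ(I1,I4) = 0.388 × 0.857 × 1.312 = 0.4363
  σ(I2,I3) = 0.250 × 1.238 × 1.360 = 0.4209
  σ(I2,I4) = 0.341 × 1.238 × 1.312 = 0.5539
  σ(I3,I4) = 0.308 × 1.360 × 1.312 = 0.5496
σ²_T = Σσ²ᵢ + 2·Σσ_ij = 5.8380 + 2 × 2.9524 = 11.7428
α = (4/3)·(1 − 5.8380/11.7428) = 0.670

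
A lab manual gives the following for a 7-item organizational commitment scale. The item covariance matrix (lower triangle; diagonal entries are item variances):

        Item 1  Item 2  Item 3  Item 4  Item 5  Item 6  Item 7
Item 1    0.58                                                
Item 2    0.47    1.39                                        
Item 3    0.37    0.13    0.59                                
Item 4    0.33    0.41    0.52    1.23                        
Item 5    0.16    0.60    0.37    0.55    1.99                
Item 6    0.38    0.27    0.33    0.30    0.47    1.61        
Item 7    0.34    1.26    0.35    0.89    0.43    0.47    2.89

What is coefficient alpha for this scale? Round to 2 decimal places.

Σσᵢ² = 0.58 + 1.39 + 0.59 + 1.23 + 1.99 + 1.61 + 2.89 = 10.28
Sum of the distinct covariances = 9.40
total variance = 10.28 + 2 × 9.40 = 29.08
α = (k/(k−1))·(1 − Σσᵢ²/total variance) = (7/6)·(1 − 10.28/29.08) = 0.75

coefficient alpha = 0.75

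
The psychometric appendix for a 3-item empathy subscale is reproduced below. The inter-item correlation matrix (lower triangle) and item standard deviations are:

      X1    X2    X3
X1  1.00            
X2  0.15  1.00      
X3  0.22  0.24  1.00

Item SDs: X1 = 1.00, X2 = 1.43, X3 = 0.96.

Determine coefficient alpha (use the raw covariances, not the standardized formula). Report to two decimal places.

α = 0.41

Σσ²ᵢ = 1.00² + 1.43² + 0.96² = 3.9665
Covariances σ_ij = r_ij · s_i · s_j:
  σ(X1,X2) = 0.15 × 1.00 × 1.43 = 0.2145
  σ(X1,X3) = 0.22 × 1.00 × 0.96 = 0.2112
  σ(X2,X3) = 0.24 × 1.43 × 0.96 = 0.3295
σ²_T = Σσ²ᵢ + 2·Σσ_ij = 3.9665 + 2 × 0.7552 = 5.4769
α = (3/2)·(1 − 3.9665/5.4769) = 0.41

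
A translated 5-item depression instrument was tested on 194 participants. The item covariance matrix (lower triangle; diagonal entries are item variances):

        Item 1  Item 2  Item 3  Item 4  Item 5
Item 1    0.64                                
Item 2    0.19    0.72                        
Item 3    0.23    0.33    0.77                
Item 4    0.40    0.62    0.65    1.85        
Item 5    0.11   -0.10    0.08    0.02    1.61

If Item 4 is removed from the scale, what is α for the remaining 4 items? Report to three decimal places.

α = 0.413

Remaining items: Item 1, Item 2, Item 3, Item 5 (k = 4).
Σσ²ᵢ = 0.64 + 0.72 + 0.77 + 1.61 = 3.74
σ²_total = 3.74 + 2 × 0.84 = 5.42
α (item deleted) = (4/3)·(1 − 3.74/5.42) = 0.413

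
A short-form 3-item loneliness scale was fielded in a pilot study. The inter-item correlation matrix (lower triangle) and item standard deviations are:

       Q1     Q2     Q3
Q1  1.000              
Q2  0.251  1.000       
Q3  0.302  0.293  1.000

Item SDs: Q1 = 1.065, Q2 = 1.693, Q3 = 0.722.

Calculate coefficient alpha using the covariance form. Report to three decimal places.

α = 0.474

Σσ²ᵢ = 1.065² + 1.693² + 0.722² = 4.5218
Covariances σ_ij = r_ij · s_i · s_j:
  σ(Q1,Q2) = 0.251 × 1.065 × 1.693 = 0.4526
  σ(Q1,Q3) = 0.302 × 1.065 × 0.722 = 0.2322
  σ(Q2,Q3) = 0.293 × 1.693 × 0.722 = 0.3581
σ²_T = Σσ²ᵢ + 2·Σσ_ij = 4.5218 + 2 × 1.0429 = 6.6076
α = (3/2)·(1 − 4.5218/6.6076) = 0.474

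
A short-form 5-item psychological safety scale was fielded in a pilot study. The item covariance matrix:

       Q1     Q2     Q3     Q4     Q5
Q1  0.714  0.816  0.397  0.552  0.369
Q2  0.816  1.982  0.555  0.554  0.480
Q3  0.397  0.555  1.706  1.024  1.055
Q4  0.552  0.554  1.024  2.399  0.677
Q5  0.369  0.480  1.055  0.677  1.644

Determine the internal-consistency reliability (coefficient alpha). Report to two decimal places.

coefficient alpha = 0.76

Σσ²ᵢ = 0.714 + 1.982 + 1.706 + 2.399 + 1.644 = 8.445
Σ_{i<j} σ_ij = 6.479
σ²_T = 8.445 + 2 × 6.479 = 21.403
α = (k/(k−1))·(1 − Σσ²ᵢ/σ²_T) = (5/4)·(1 − 8.445/21.403) = 0.76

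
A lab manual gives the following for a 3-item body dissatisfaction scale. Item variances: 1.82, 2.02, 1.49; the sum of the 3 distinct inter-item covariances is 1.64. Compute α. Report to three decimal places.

α = 0.571

Σσ²ᵢ = 1.82 + 2.02 + 1.49 = 5.33
Sum of distinct covariances = 1.64
σ²_total = Σσ²ᵢ + 2·Σcov = 5.33 + 2 × 1.64 = 8.61
α = (3/2)·(1 − 5.33/8.61) = 0.571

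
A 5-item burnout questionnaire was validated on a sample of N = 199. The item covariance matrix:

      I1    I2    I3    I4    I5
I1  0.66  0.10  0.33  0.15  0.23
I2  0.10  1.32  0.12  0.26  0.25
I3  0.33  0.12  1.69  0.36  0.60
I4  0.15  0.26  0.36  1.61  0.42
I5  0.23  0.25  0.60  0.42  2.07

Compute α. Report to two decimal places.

α = 0.54

Σσ²ᵢ = 0.66 + 1.32 + 1.69 + 1.61 + 2.07 = 7.35
Sum of the distinct covariances = 2.82
total variance = 7.35 + 2 × 2.82 = 12.99
α = (k/(k−1))·(1 − Σσ²ᵢ/total variance) = (5/4)·(1 − 7.35/12.99) = 0.54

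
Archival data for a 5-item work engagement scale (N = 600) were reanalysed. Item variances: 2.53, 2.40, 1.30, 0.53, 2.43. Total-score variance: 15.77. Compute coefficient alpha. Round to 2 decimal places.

α = 0.52

ΣVar(i) = 2.53 + 2.40 + 1.30 + 0.53 + 2.43 = 9.19
α = (k/(k−1))·(1 − ΣVar(i)/σ²_total) = (5/4)·(1 − 9.19/15.77) = 0.52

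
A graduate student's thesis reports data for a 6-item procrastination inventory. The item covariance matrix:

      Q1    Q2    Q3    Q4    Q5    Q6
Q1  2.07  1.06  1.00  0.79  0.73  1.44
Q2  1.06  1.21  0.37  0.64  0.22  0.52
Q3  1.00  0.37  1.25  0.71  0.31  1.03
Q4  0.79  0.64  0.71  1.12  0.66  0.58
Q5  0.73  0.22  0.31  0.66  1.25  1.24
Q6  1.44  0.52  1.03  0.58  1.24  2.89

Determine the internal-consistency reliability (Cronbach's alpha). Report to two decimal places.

Σσᵢ² = 2.07 + 1.21 + 1.25 + 1.12 + 1.25 + 2.89 = 9.79
Sum of the distinct covariances = 11.30
σ²_total = 9.79 + 2 × 11.30 = 32.39
α = (k/(k−1))·(1 − Σσᵢ²/σ²_total) = (6/5)·(1 − 9.79/32.39) = 0.84

Cronbach's alpha = 0.84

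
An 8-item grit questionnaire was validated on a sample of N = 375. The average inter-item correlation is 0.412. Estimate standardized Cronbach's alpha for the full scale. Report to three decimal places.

α = 0.849

Standardized α = k·r̄ / (1 + (k−1)·r̄) = 8 × 0.412 / (1 + 7 × 0.412)
  = 3.2960 / 3.8840 = 0.849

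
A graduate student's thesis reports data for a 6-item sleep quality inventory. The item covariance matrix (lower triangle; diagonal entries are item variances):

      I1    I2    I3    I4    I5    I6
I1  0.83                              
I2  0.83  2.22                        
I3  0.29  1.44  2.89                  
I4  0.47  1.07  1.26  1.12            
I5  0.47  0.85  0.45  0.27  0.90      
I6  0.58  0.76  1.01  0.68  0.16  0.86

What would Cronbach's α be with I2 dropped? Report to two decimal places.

Cronbach's α = 0.79

Remaining items: I1, I3, I4, I5, I6 (k = 5).
sum of item variances = 0.83 + 2.89 + 1.12 + 0.90 + 0.86 = 6.60
σ²_total = 6.60 + 2 × 5.64 = 17.88
α (item deleted) = (5/4)·(1 − 6.60/17.88) = 0.79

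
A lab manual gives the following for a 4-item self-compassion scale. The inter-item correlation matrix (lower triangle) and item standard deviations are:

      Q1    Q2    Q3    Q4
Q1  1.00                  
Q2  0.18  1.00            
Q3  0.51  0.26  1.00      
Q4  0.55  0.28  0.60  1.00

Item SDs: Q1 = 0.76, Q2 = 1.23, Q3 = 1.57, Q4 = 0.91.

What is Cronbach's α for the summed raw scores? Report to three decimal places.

Σσ²ᵢ = 0.76² + 1.23² + 1.57² + 0.91² = 5.3835
Covariances σ_ij = r_ij · s_i · s_j:
  σ(Q1,Q2) = 0.18 × 0.76 × 1.23 = 0.1683
  σ(Q1,Q3) = 0.51 × 0.76 × 1.57 = 0.6085
  σ(Q1,Q4) = 0.55 × 0.76 × 0.91 = 0.3804
  σ(Q2,Q3) = 0.26 × 1.23 × 1.57 = 0.5021
  σ(Q2,Q4) = 0.28 × 1.23 × 0.91 = 0.3134
  σ(Q3,Q4) = 0.60 × 1.57 × 0.91 = 0.8572
σ²_T = Σσ²ᵢ + 2·Σσ_ij = 5.3835 + 2 × 2.8299 = 11.0433
α = (4/3)·(1 − 5.3835/11.0433) = 0.683

Cronbach's α = 0.683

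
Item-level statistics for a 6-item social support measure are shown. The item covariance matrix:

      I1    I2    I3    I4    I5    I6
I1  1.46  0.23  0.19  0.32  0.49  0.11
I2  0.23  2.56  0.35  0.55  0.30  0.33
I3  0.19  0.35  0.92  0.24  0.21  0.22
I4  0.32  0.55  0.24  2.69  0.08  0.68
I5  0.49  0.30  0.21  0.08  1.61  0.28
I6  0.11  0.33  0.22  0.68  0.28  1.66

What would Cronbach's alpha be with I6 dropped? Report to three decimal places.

α = 0.488

Remaining items: I1, I2, I3, I4, I5 (k = 5).
Σσᵢ² = 1.46 + 2.56 + 0.92 + 2.69 + 1.61 = 9.24
Var(T) = 9.24 + 2 × 2.96 = 15.16
α (item deleted) = (5/4)·(1 − 9.24/15.16) = 0.488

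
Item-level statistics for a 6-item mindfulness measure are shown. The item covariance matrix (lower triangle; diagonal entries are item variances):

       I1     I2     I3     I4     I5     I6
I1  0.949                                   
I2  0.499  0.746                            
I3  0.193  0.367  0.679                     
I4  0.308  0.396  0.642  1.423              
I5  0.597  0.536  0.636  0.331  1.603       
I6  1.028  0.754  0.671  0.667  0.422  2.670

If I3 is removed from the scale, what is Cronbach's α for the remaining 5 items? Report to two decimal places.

α = 0.75

Remaining items: I1, I2, I4, I5, I6 (k = 5).
Σσ²ᵢ = 0.949 + 0.746 + 1.423 + 1.603 + 2.670 = 7.391
σ²_total = 7.391 + 2 × 5.538 = 18.467
α (item deleted) = (5/4)·(1 − 7.391/18.467) = 0.75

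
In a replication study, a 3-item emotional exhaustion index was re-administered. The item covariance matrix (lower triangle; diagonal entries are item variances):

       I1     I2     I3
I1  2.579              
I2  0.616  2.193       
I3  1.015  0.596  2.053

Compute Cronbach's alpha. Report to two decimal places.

Σσᵢ² = 2.579 + 2.193 + 2.053 = 6.825
Sum of off-diagonal covariances = 2.227
total variance = 6.825 + 2 × 2.227 = 11.279
α = (k/(k−1))·(1 − Σσᵢ²/total variance) = (3/2)·(1 − 6.825/11.279) = 0.59

Cronbach's alpha = 0.59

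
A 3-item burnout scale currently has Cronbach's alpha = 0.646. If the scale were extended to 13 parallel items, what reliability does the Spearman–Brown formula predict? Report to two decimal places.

predicted reliability = 0.89

Length factor m = 13/3 = 4.3333
α' = m·α / (1 + (m−1)·α)
   = 13/3 × 0.646 / (1 + (13/3 − 1) × 0.646)
   = 2.7993 / 3.1533 = 0.89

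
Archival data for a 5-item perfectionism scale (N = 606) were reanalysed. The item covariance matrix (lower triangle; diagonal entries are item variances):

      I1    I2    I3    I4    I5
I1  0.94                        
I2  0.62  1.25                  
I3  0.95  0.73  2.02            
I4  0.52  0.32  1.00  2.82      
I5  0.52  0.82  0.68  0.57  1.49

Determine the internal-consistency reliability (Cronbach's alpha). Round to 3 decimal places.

Cronbach's alpha = 0.765

sum of item variances = 0.94 + 1.25 + 2.02 + 2.82 + 1.49 = 8.52
Sum of off-diagonal covariances = 6.73
σ²_total = 8.52 + 2 × 6.73 = 21.98
α = (k/(k−1))·(1 − sum of item variances/σ²_total) = (5/4)·(1 − 8.52/21.98) = 0.765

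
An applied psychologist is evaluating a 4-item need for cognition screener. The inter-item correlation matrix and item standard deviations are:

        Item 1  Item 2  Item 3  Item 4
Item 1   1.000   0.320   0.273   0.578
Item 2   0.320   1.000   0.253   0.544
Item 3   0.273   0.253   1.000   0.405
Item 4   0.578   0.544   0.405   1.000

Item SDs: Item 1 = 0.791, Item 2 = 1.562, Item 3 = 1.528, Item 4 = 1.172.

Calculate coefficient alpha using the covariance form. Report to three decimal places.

Σσ²ᵢ = 0.791² + 1.562² + 1.528² + 1.172² = 6.7739
Covariances σ_ij = r_ij · s_i · s_j:
  σ(Item 1,Item 2) = 0.320 × 0.791 × 1.562 = 0.3954
  σ(Item 1,Item 3) = 0.273 × 0.791 × 1.528 = 0.3300
  σ(Item 1,Item 4) = 0.578 × 0.791 × 1.172 = 0.5358
  σ(Item 2,Item 3) = 0.253 × 1.562 × 1.528 = 0.6038
  σ(Item 2,Item 4) = 0.544 × 1.562 × 1.172 = 0.9959
  σ(Item 3,Item 4) = 0.405 × 1.528 × 1.172 = 0.7253
σ²_T = Σσ²ᵢ + 2·Σσ_ij = 6.7739 + 2 × 3.5862 = 13.9463
α = (4/3)·(1 − 6.7739/13.9463) = 0.686

coefficient alpha = 0.686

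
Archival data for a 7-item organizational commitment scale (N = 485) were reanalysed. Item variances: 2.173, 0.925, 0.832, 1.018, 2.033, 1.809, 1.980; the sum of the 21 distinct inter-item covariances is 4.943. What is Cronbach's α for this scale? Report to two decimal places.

Cronbach's α = 0.56

ΣVar(i) = 2.173 + 0.925 + 0.832 + 1.018 + 2.033 + 1.809 + 1.980 = 10.770
Sum of distinct covariances = 4.943
σ²_T = ΣVar(i) + 2·Σcov = 10.770 + 2 × 4.943 = 20.656
α = (7/6)·(1 − 10.770/20.656) = 0.56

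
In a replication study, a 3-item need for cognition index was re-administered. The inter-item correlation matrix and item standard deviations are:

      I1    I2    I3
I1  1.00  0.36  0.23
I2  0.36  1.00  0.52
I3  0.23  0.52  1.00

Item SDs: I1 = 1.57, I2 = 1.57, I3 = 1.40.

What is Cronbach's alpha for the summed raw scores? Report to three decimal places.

Σσ²ᵢ = 1.57² + 1.57² + 1.40² = 6.8898
Covariances σ_ij = r_ij · s_i · s_j:
  σ(I1,I2) = 0.36 × 1.57 × 1.57 = 0.8874
  σ(I1,I3) = 0.23 × 1.57 × 1.40 = 0.5055
  σ(I2,I3) = 0.52 × 1.57 × 1.40 = 1.1430
σ²_T = Σσ²ᵢ + 2·Σσ_ij = 6.8898 + 2 × 2.5359 = 11.9616
α = (3/2)·(1 − 6.8898/11.9616) = 0.636

α = 0.636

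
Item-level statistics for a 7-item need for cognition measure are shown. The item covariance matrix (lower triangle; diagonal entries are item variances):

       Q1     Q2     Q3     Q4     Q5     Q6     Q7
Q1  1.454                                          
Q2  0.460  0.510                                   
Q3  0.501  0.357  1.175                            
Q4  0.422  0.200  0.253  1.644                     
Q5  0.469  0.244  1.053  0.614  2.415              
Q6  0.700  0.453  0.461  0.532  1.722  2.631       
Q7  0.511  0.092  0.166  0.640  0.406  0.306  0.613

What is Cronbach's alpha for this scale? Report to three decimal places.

Σσ²ᵢ = 1.454 + 0.510 + 1.175 + 1.644 + 2.415 + 2.631 + 0.613 = 10.442
Sum of off-diagonal covariances = 10.562
σ²_T = 10.442 + 2 × 10.562 = 31.566
α = (k/(k−1))·(1 − Σσ²ᵢ/σ²_T) = (7/6)·(1 − 10.442/31.566) = 0.781

Cronbach's alpha = 0.781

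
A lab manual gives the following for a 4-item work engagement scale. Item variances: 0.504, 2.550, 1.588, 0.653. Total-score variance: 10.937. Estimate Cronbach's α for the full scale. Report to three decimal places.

α = 0.688

ΣVar(i) = 0.504 + 2.550 + 1.588 + 0.653 = 5.295
α = (k/(k−1))·(1 − ΣVar(i)/total variance) = (4/3)·(1 − 5.295/10.937) = 0.688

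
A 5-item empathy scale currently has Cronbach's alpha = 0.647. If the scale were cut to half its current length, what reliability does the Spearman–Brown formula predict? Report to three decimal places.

Length factor m = 1/2
α' = m·α / (1 − (1−m)·α)
   = 1/2 × 0.647 / (1 − (1 − 1/2) × 0.647)
   = 0.3235 / 0.6765 = 0.478

predicted reliability = 0.478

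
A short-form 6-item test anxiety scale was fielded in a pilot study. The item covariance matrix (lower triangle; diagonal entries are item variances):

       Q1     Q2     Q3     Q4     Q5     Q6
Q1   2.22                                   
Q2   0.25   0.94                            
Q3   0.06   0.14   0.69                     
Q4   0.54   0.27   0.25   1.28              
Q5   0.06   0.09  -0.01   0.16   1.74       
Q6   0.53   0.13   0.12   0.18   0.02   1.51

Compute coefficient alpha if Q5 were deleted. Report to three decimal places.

α = 0.533

Remaining items: Q1, Q2, Q3, Q4, Q6 (k = 5).
ΣVar(i) = 2.22 + 0.94 + 0.69 + 1.28 + 1.51 = 6.64
σ²_total = 6.64 + 2 × 2.47 = 11.58
α (item deleted) = (5/4)·(1 − 6.64/11.58) = 0.533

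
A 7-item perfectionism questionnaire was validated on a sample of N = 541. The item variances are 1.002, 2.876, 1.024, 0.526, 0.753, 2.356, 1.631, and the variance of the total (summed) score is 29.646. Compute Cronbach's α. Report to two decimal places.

ΣVar(i) = 1.002 + 2.876 + 1.024 + 0.526 + 0.753 + 2.356 + 1.631 = 10.168
α = (k/(k−1))·(1 − ΣVar(i)/Var(T)) = (7/6)·(1 − 10.168/29.646) = 0.77

Cronbach's α = 0.77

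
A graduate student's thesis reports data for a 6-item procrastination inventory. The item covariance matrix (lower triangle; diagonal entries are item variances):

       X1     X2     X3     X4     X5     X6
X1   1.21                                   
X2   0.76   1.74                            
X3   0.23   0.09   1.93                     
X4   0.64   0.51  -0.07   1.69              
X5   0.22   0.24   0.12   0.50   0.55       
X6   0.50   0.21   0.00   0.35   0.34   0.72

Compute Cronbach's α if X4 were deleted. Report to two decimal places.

Cronbach's α = 0.59

Remaining items: X1, X2, X3, X5, X6 (k = 5).
ΣVar(i) = 1.21 + 1.74 + 1.93 + 0.55 + 0.72 = 6.15
total variance = 6.15 + 2 × 2.71 = 11.57
α (item deleted) = (5/4)·(1 − 6.15/11.57) = 0.59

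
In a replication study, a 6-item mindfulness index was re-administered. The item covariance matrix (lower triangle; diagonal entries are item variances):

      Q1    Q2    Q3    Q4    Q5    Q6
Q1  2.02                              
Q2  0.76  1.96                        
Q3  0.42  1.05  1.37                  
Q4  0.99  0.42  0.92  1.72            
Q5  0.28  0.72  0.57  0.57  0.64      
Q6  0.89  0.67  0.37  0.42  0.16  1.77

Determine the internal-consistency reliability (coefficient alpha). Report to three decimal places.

sum of item variances = 2.02 + 1.96 + 1.37 + 1.72 + 0.64 + 1.77 = 9.48
Σ_{i<j} σ_ij = 9.21
σ²_total = 9.48 + 2 × 9.21 = 27.90
α = (k/(k−1))·(1 − sum of item variances/σ²_total) = (6/5)·(1 − 9.48/27.90) = 0.792

α = 0.792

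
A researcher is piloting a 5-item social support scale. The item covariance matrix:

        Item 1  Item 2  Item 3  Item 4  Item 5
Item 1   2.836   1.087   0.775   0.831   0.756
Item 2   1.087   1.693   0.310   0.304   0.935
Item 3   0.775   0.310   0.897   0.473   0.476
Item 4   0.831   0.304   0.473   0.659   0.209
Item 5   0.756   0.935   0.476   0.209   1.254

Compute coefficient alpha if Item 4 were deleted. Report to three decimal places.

Remaining items: Item 1, Item 2, Item 3, Item 5 (k = 4).
sum of item variances = 2.836 + 1.693 + 0.897 + 1.254 = 6.680
σ²_total = 6.680 + 2 × 4.339 = 15.358
α (item deleted) = (4/3)·(1 − 6.680/15.358) = 0.753

coefficient alpha = 0.753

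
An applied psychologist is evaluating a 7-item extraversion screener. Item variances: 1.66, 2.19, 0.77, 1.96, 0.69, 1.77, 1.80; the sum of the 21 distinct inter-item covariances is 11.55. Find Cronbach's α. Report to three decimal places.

Σσᵢ² = 1.66 + 2.19 + 0.77 + 1.96 + 0.69 + 1.77 + 1.80 = 10.84
Sum of distinct covariances = 11.55
Var(T) = Σσᵢ² + 2·Σcov = 10.84 + 2 × 11.55 = 33.94
α = (7/6)·(1 − 10.84/33.94) = 0.794

Cronbach's α = 0.794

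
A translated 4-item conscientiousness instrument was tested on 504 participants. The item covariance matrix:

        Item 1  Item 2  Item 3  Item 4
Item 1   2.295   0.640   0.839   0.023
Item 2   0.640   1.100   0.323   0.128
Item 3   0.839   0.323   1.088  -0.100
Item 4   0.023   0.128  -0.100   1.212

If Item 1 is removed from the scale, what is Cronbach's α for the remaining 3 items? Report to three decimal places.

Cronbach's α = 0.257

Remaining items: Item 2, Item 3, Item 4 (k = 3).
Σσᵢ² = 1.100 + 1.088 + 1.212 = 3.400
σ²_T = 3.400 + 2 × 0.351 = 4.102
α (item deleted) = (3/2)·(1 − 3.400/4.102) = 0.257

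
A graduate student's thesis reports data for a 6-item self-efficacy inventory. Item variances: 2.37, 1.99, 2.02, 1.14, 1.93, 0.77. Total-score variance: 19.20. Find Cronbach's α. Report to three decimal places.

α = 0.561

sum of item variances = 2.37 + 1.99 + 2.02 + 1.14 + 1.93 + 0.77 = 10.22
α = (k/(k−1))·(1 − sum of item variances/σ²_total) = (6/5)·(1 − 10.22/19.20) = 0.561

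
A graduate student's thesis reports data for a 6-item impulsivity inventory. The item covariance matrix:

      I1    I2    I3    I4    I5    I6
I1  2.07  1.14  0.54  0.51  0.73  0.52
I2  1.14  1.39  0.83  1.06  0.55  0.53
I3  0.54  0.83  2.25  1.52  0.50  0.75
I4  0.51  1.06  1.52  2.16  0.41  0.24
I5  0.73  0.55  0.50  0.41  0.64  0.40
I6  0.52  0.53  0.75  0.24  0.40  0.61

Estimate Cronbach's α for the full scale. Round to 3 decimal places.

α = 0.830

Σσ²ᵢ = 2.07 + 1.39 + 2.25 + 2.16 + 0.64 + 0.61 = 9.12
Sum of the distinct covariances = 10.23
total variance = 9.12 + 2 × 10.23 = 29.58
α = (k/(k−1))·(1 − Σσ²ᵢ/total variance) = (6/5)·(1 − 9.12/29.58) = 0.830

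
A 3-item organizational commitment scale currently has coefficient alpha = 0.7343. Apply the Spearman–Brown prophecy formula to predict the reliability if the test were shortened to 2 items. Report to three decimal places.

predicted reliability = 0.648

Length factor m = 2/3 = 0.6667
α' = m·α / (1 − (1−m)·α)
   = 2/3 × 0.7343 / (1 − (1 − 2/3) × 0.7343)
   = 0.4895 / 0.7552 = 0.648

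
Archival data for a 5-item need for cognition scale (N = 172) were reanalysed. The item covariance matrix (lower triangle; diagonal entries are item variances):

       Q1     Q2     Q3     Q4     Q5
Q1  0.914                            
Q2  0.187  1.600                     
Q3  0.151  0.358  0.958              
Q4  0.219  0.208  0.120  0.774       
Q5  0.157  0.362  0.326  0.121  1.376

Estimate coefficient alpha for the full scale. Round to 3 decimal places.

ΣVar(i) = 0.914 + 1.600 + 0.958 + 0.774 + 1.376 = 5.622
Sum of off-diagonal covariances = 2.209
σ²_total = 5.622 + 2 × 2.209 = 10.040
α = (k/(k−1))·(1 − ΣVar(i)/σ²_total) = (5/4)·(1 − 5.622/10.040) = 0.550

α = 0.550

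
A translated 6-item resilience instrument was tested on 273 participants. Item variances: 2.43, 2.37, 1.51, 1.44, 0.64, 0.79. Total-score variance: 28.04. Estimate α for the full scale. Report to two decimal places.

sum of item variances = 2.43 + 2.37 + 1.51 + 1.44 + 0.64 + 0.79 = 9.18
α = (k/(k−1))·(1 − sum of item variances/Var(T)) = (6/5)·(1 − 9.18/28.04) = 0.81

α = 0.81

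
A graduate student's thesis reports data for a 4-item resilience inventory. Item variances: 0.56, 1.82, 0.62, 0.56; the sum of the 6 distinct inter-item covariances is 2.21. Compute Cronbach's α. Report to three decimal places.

Cronbach's α = 0.739

Σσᵢ² = 0.56 + 1.82 + 0.62 + 0.56 = 3.56
Sum of distinct covariances = 2.21
total variance = Σσᵢ² + 2·Σcov = 3.56 + 2 × 2.21 = 7.98
α = (4/3)·(1 − 3.56/7.98) = 0.739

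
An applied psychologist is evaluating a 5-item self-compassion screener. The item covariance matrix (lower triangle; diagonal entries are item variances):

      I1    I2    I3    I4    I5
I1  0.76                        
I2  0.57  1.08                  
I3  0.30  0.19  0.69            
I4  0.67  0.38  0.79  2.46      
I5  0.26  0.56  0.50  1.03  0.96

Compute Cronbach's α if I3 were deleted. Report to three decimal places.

Remaining items: I1, I2, I4, I5 (k = 4).
ΣVar(i) = 0.76 + 1.08 + 2.46 + 0.96 = 5.26
σ²_T = 5.26 + 2 × 3.47 = 12.20
α (item deleted) = (4/3)·(1 − 5.26/12.20) = 0.758

Cronbach's α = 0.758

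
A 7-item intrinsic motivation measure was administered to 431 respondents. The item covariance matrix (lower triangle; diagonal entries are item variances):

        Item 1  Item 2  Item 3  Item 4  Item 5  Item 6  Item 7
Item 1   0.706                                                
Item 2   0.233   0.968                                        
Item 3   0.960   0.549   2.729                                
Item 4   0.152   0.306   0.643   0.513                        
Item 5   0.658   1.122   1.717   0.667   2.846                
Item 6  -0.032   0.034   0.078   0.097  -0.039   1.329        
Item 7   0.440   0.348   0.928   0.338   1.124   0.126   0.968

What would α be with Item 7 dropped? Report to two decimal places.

α = 0.73

Remaining items: Item 1, Item 2, Item 3, Item 4, Item 5, Item 6 (k = 6).
ΣVar(i) = 0.706 + 0.968 + 2.729 + 0.513 + 2.846 + 1.329 = 9.091
total variance = 9.091 + 2 × 7.145 = 23.381
α (item deleted) = (6/5)·(1 − 9.091/23.381) = 0.73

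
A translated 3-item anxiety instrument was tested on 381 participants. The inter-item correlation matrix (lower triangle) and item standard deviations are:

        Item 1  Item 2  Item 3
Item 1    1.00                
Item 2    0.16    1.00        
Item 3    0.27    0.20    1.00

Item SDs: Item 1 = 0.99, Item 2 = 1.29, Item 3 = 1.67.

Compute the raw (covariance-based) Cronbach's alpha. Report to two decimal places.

Cronbach's alpha = 0.43

Σσ²ᵢ = 0.99² + 1.29² + 1.67² = 5.4331
Covariances σ_ij = r_ij · s_i · s_j:
  σ(Item 1,Item 2) = 0.16 × 0.99 × 1.29 = 0.2043
  σ(Item 1,Item 3) = 0.27 × 0.99 × 1.67 = 0.4464
  σ(Item 2,Item 3) = 0.20 × 1.29 × 1.67 = 0.4309
σ²_T = Σσ²ᵢ + 2·Σσ_ij = 5.4331 + 2 × 1.0816 = 7.5963
α = (3/2)·(1 − 5.4331/7.5963) = 0.43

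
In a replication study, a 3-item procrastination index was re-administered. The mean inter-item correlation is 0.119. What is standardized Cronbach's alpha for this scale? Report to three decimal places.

standardized Cronbach's alpha = 0.288

Standardized α = k·r̄ / (1 + (k−1)·r̄) = 3 × 0.119 / (1 + 2 × 0.119)
  = 0.3570 / 1.2380 = 0.288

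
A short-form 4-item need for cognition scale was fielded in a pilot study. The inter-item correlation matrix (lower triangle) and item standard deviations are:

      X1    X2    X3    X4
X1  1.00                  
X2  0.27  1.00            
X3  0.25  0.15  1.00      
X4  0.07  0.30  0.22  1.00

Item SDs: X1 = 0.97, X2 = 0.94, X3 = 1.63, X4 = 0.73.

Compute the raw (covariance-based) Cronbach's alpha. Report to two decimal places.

Σσ²ᵢ = 0.97² + 0.94² + 1.63² + 0.73² = 5.0143
Covariances σ_ij = r_ij · s_i · s_j:
  σ(X1,X2) = 0.27 × 0.97 × 0.94 = 0.2462
  σ(X1,X3) = 0.25 × 0.97 × 1.63 = 0.3953
  σ(X1,X4) = 0.07 × 0.97 × 0.73 = 0.0496
  σ(X2,X3) = 0.15 × 0.94 × 1.63 = 0.2298
  σ(X2,X4) = 0.30 × 0.94 × 0.73 = 0.2059
  σ(X3,X4) = 0.22 × 1.63 × 0.73 = 0.2618
σ²_T = Σσ²ᵢ + 2·Σσ_ij = 5.0143 + 2 × 1.3886 = 7.7915
α = (4/3)·(1 − 5.0143/7.7915) = 0.48

α = 0.48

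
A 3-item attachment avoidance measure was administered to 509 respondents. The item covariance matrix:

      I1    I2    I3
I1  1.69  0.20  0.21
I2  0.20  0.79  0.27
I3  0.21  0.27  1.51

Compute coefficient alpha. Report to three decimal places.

sum of item variances = 1.69 + 0.79 + 1.51 = 3.99
Σ_{i<j} σ_ij = 0.68
σ²_total = 3.99 + 2 × 0.68 = 5.35
α = (k/(k−1))·(1 − sum of item variances/σ²_total) = (3/2)·(1 − 3.99/5.35) = 0.381

α = 0.381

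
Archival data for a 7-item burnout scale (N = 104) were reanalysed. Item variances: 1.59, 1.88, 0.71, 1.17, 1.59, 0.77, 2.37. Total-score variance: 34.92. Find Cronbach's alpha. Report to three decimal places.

ΣVar(i) = 1.59 + 1.88 + 0.71 + 1.17 + 1.59 + 0.77 + 2.37 = 10.08
α = (k/(k−1))·(1 − ΣVar(i)/σ²_T) = (7/6)·(1 − 10.08/34.92) = 0.830

Cronbach's alpha = 0.830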